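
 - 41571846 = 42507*( - 978 ) 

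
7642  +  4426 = 12068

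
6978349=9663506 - 2685157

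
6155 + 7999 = 14154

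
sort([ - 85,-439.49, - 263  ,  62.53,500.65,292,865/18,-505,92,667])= [ - 505,-439.49, - 263, - 85, 865/18, 62.53, 92, 292,500.65,667]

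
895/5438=895/5438 = 0.16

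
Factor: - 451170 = - 2^1*3^4 *5^1*557^1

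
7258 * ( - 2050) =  - 14878900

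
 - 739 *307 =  - 226873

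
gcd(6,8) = 2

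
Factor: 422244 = 2^2 * 3^2*37^1*317^1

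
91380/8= 11422 + 1/2 = 11422.50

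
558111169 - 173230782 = 384880387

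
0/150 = 0 = 0.00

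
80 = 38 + 42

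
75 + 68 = 143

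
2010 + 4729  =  6739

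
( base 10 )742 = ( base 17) 29b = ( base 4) 23212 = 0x2e6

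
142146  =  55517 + 86629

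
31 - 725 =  - 694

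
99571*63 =6272973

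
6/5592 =1/932 = 0.00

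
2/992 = 1/496 = 0.00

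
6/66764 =3/33382 = 0.00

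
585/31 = 585/31 = 18.87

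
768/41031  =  256/13677 = 0.02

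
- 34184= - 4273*8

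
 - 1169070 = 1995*( -586 )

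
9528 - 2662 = 6866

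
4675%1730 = 1215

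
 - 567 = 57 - 624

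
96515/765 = 19303/153 = 126.16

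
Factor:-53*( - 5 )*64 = 16960 = 2^6 * 5^1 *53^1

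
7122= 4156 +2966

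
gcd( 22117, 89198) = 1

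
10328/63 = 163 + 59/63 =163.94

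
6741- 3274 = 3467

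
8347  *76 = 634372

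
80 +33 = 113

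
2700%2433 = 267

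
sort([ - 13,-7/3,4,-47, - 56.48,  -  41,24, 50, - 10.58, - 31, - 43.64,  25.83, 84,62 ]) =[ -56.48,  -  47,-43.64, - 41, -31,-13,-10.58, -7/3,4,24,25.83,50, 62,84 ]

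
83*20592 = 1709136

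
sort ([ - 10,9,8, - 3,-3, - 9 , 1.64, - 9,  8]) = [-10, - 9, - 9, - 3 , - 3, 1.64,8,  8,9 ] 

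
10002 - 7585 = 2417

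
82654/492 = 167 + 245/246  =  168.00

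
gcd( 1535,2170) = 5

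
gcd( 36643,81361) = 1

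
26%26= 0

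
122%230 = 122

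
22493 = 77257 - 54764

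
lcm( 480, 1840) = 11040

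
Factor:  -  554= -2^1*277^1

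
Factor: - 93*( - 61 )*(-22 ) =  - 2^1*3^1  *11^1*31^1*61^1  =  - 124806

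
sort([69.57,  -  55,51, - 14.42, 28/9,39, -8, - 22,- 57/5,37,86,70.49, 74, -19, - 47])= [-55, - 47 , - 22, - 19, - 14.42, - 57/5,  -  8,28/9,37,39,51,  69.57,70.49,74, 86 ]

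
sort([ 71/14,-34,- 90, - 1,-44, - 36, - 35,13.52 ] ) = [ - 90, - 44,-36,-35,-34,-1,71/14, 13.52]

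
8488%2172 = 1972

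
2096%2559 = 2096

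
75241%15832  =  11913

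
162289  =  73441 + 88848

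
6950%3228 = 494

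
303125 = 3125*97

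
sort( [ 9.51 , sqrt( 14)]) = [sqrt(14) , 9.51]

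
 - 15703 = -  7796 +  - 7907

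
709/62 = 11 + 27/62  =  11.44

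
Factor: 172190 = 2^1*5^1 * 67^1*257^1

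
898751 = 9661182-8762431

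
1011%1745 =1011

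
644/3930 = 322/1965 = 0.16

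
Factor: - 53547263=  - 7^1*11^1*17^1*19^1 * 2153^1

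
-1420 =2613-4033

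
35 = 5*7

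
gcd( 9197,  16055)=1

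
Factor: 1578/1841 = 2^1*3^1*7^( -1)= 6/7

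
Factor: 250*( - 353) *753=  - 66452250 = - 2^1 * 3^1*5^3 * 251^1*353^1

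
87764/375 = 234 + 14/375 = 234.04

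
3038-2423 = 615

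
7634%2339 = 617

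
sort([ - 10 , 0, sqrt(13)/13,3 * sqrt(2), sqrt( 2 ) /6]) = [ - 10,0, sqrt( 2 ) /6,sqrt(13)/13,3*sqrt( 2) ]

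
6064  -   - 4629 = 10693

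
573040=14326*40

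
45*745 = 33525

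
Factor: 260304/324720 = 3^ ( - 1 )*5^( - 1 ) * 17^1*29^1*41^( - 1 ) = 493/615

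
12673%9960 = 2713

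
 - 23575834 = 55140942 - 78716776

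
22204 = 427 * 52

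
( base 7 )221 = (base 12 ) 95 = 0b1110001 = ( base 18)65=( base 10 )113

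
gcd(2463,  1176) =3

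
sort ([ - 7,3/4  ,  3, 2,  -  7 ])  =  [ - 7, - 7, 3/4,2,3]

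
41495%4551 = 536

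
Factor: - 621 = - 3^3*23^1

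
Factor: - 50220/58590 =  - 2^1 * 3^1 * 7^( - 1) = - 6/7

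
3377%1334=709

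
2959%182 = 47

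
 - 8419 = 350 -8769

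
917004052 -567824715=349179337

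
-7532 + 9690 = 2158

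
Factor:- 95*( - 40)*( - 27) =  - 2^3 *3^3*5^2*19^1 = - 102600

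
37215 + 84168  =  121383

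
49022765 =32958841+16063924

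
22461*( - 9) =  - 202149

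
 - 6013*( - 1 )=6013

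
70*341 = 23870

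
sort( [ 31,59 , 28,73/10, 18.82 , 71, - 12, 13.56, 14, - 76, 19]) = [ - 76,-12 , 73/10, 13.56,14, 18.82,19,  28, 31, 59 , 71]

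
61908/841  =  73+ 515/841= 73.61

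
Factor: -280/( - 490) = 2^2*7^( - 1)= 4/7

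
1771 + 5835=7606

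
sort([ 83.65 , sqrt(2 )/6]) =[sqrt(2)/6, 83.65]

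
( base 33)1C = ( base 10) 45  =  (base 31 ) 1e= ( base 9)50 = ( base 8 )55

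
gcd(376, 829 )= 1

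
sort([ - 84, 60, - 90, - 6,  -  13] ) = [ - 90, - 84, - 13, - 6,60] 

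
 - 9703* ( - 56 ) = 543368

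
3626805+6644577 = 10271382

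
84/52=1 + 8/13=1.62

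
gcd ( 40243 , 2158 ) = 1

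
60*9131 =547860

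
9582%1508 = 534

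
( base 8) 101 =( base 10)65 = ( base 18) 3B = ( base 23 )2J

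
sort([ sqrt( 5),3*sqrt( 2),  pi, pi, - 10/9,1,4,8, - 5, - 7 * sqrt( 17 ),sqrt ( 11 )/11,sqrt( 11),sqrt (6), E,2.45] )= [ - 7*sqrt( 17), - 5, - 10/9, sqrt( 11)/11,1,sqrt( 5), sqrt(6 ), 2.45, E,pi,pi,sqrt( 11),4,3*sqrt (2),8]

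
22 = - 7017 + 7039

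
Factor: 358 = 2^1 *179^1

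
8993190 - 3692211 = 5300979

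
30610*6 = 183660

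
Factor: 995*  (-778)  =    -  774110 =-2^1*5^1*199^1*389^1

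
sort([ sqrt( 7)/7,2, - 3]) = [ - 3,sqrt (7 ) /7, 2]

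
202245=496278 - 294033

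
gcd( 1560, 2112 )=24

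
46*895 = 41170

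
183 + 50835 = 51018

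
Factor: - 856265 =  - 5^1*171253^1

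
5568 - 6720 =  - 1152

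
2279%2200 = 79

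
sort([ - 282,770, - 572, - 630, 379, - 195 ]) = [ - 630, - 572,-282,-195,379, 770] 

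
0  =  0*67498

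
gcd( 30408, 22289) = 1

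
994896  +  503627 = 1498523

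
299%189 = 110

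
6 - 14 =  - 8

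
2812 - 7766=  - 4954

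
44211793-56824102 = -12612309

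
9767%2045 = 1587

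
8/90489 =8/90489 =0.00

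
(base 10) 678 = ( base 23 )16B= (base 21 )1b6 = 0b1010100110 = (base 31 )lr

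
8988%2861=405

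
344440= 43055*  8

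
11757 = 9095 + 2662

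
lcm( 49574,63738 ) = 446166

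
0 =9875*0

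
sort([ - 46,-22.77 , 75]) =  [  -  46, - 22.77,75]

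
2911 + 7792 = 10703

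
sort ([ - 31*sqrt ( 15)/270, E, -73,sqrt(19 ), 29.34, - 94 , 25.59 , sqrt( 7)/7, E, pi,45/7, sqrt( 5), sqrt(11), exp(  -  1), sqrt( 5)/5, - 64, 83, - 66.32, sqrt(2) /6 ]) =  [ - 94, - 73, - 66.32, - 64,-31*sqrt( 15)/270, sqrt(2 )/6, exp(-1),  sqrt(7)/7,sqrt(5 ) /5,sqrt(5 ), E,E,pi, sqrt(11), sqrt(19) , 45/7, 25.59, 29.34, 83] 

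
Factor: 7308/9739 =2^2 * 3^2*7^1* 29^1*9739^(-1)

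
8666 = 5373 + 3293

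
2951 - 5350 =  - 2399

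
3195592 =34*93988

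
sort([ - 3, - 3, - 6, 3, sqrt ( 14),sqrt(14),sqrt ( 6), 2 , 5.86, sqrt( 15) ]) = [ - 6,-3,-3,2,sqrt(6),3,sqrt( 14), sqrt(14), sqrt( 15), 5.86]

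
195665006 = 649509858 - 453844852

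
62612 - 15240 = 47372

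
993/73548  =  331/24516 = 0.01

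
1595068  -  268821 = 1326247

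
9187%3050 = 37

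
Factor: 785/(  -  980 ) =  - 2^( - 2 )*7^(  -  2 )*157^1= - 157/196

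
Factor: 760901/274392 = 2^ ( - 3)*3^( - 2)*37^( - 1)*103^( - 1 )*760901^1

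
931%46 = 11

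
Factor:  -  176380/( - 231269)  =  2^2*5^1 * 8819^1*231269^(-1 ) 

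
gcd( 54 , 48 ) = 6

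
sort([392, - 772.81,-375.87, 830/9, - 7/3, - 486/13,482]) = [ - 772.81, - 375.87, - 486/13,-7/3, 830/9,392, 482]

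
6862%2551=1760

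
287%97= 93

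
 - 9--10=1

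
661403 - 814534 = - 153131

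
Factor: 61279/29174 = 2^( - 1)*29^(-1 ) * 233^1 *263^1*503^( - 1) 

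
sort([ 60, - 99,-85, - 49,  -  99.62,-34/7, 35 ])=[ - 99.62 , - 99, - 85,  -  49, -34/7, 35,60 ]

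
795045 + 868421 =1663466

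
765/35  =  153/7 = 21.86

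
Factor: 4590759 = 3^1 * 31^1*49363^1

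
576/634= 288/317 = 0.91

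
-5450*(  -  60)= 327000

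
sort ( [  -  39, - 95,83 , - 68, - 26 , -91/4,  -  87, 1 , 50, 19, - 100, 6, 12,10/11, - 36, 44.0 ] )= [  -  100, - 95, - 87, - 68,-39, - 36, - 26, -91/4, 10/11, 1, 6, 12,19,44.0,50, 83]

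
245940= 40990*6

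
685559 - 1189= 684370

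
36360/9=4040 = 4040.00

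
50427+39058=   89485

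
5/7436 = 5/7436 = 0.00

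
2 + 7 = 9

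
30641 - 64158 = - 33517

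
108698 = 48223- -60475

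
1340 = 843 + 497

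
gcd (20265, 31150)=35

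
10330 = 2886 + 7444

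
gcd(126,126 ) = 126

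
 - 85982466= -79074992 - 6907474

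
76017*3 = 228051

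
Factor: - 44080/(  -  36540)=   76/63  =  2^2 * 3^(-2 )*7^ (-1 )*19^1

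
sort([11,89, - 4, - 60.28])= [ - 60.28, - 4, 11, 89]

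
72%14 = 2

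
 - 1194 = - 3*398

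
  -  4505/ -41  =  109 + 36/41 = 109.88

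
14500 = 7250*2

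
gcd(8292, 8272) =4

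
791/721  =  1 + 10/103=1.10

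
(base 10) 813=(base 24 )19l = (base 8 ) 1455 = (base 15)393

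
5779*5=28895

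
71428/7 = 10204 = 10204.00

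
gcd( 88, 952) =8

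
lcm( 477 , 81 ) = 4293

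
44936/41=1096 = 1096.00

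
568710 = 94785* 6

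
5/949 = 5/949 = 0.01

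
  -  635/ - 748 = 635/748 = 0.85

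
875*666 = 582750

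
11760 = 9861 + 1899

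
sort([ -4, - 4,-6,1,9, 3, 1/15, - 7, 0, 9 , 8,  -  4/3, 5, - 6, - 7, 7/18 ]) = [ - 7 , - 7,-6, - 6 , - 4  , - 4, - 4/3, 0 , 1/15, 7/18, 1, 3, 5, 8, 9, 9]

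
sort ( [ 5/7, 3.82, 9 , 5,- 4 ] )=[-4,5/7,  3.82 , 5,9]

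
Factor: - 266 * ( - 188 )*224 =2^8* 7^2*19^1 * 47^1 = 11201792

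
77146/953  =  77146/953 = 80.95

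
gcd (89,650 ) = 1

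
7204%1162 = 232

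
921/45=307/15 = 20.47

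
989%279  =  152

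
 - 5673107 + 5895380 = 222273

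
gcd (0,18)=18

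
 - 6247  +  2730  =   - 3517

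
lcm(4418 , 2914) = 136958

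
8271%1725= 1371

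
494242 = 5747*86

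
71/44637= 71/44637 = 0.00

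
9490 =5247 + 4243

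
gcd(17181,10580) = 23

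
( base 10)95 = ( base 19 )50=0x5F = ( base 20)4f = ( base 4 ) 1133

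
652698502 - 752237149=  - 99538647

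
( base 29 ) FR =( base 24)j6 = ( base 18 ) 17C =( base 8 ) 716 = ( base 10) 462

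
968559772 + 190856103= 1159415875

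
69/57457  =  69/57457 = 0.00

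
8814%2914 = 72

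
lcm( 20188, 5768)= 40376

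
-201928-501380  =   - 703308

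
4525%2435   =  2090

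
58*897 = 52026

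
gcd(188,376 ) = 188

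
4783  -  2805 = 1978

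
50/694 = 25/347 = 0.07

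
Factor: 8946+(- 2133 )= 6813 = 3^2*757^1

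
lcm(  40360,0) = 0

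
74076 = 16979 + 57097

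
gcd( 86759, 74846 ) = 1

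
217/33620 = 217/33620 = 0.01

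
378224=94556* 4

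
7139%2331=146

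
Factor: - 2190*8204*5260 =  - 94505157600 = -2^5*3^1*5^2*7^1*73^1*263^1*293^1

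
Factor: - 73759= - 7^1*41^1*257^1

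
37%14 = 9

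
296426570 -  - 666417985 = 962844555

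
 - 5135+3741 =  - 1394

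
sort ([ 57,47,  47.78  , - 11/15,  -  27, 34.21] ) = [-27, - 11/15, 34.21,47, 47.78,57] 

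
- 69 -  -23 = -46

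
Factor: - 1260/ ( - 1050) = 2^1*3^1*5^( -1) = 6/5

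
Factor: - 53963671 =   -  509^1*106019^1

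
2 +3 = 5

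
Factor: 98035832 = 2^3*1033^1*11863^1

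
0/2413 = 0 = 0.00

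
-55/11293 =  - 55/11293 = -0.00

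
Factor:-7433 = -7433^1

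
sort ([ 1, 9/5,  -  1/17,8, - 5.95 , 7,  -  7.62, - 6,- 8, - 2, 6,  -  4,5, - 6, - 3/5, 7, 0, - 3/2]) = [ - 8, - 7.62, - 6, - 6,-5.95, - 4 , - 2, - 3/2 , - 3/5, - 1/17,0, 1,9/5,5 , 6,7, 7,  8 ]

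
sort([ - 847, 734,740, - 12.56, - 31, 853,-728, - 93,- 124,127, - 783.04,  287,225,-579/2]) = [  -  847, - 783.04, - 728, - 579/2 , - 124, - 93, - 31  , - 12.56, 127,225,  287,734 , 740, 853] 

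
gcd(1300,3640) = 260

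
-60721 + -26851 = -87572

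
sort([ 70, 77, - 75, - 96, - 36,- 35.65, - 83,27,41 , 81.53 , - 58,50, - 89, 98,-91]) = [ - 96, - 91, -89,  -  83 , - 75, - 58, - 36,-35.65,27,  41, 50,  70, 77, 81.53, 98] 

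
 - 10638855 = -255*41721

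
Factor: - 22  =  -2^1 * 11^1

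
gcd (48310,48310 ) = 48310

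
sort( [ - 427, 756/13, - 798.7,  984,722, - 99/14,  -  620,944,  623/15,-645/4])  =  [ - 798.7, - 620, - 427, - 645/4, - 99/14,623/15,756/13,722 , 944,984] 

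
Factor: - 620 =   -  2^2*5^1*31^1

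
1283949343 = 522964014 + 760985329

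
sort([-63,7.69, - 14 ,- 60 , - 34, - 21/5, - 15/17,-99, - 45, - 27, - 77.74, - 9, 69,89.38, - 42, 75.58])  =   [-99, - 77.74, - 63,-60, - 45, - 42,-34,- 27, - 14,-9, - 21/5, - 15/17,7.69,69,75.58,89.38 ]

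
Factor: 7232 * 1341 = 9698112 = 2^6*3^2*113^1* 149^1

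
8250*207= 1707750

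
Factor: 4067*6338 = 2^1*7^2*83^1*3169^1= 25776646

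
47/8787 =47/8787 =0.01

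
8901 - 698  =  8203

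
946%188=6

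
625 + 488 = 1113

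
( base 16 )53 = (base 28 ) 2r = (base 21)3k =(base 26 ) 35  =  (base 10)83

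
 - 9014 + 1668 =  - 7346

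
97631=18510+79121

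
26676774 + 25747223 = 52423997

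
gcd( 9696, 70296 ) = 2424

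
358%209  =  149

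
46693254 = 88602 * 527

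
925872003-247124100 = 678747903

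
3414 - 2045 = 1369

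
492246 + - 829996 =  - 337750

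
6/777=2/259=0.01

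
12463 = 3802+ 8661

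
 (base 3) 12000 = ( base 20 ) 6F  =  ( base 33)43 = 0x87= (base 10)135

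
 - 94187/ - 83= 94187/83 = 1134.78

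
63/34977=21/11659=0.00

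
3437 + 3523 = 6960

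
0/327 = 0 = 0.00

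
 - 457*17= - 7769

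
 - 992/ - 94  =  10 + 26/47= 10.55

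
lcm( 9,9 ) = 9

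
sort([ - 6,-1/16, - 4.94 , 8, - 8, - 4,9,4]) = [ - 8, - 6, - 4.94, - 4, - 1/16, 4,8,9 ] 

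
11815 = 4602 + 7213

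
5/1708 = 5/1708 = 0.00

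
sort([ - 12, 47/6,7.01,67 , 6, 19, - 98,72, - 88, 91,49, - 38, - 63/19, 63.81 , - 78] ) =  [ - 98, - 88, - 78, - 38, -12, - 63/19,6,7.01, 47/6,19, 49,63.81,67,72, 91]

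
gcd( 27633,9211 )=9211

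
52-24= 28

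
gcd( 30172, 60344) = 30172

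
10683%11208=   10683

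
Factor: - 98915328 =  - 2^10* 3^2*10733^1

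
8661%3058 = 2545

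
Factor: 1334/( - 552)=- 2^( -2) * 3^ ( - 1 )*29^1 = - 29/12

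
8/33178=4/16589  =  0.00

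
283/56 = 5 + 3/56 = 5.05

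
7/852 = 7/852=0.01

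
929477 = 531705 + 397772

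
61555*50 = 3077750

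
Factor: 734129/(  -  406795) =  - 5^( - 1)*11^1*66739^1*81359^(-1)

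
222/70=3 + 6/35 = 3.17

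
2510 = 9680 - 7170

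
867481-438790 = 428691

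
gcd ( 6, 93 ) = 3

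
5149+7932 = 13081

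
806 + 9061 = 9867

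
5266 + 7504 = 12770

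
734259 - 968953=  - 234694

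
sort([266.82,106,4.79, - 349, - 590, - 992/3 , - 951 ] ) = [ - 951,  -  590 , - 349, - 992/3 , 4.79,106,266.82] 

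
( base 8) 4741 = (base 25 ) 414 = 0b100111100001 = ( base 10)2529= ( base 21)5f9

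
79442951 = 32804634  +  46638317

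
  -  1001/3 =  - 334 + 1/3 = - 333.67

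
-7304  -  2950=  - 10254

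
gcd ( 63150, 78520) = 10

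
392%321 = 71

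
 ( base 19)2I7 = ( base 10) 1071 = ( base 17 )3C0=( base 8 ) 2057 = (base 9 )1420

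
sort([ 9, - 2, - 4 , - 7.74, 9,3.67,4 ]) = [ - 7.74, -4, - 2,3.67,4,9, 9 ] 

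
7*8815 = 61705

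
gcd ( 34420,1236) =4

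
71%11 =5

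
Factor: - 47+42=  - 5^1=- 5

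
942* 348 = 327816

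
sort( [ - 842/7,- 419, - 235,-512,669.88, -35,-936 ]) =[ - 936  , - 512,  -  419, - 235, - 842/7, - 35 , 669.88] 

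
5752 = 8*719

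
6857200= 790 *8680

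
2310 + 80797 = 83107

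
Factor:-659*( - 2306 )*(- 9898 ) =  - 2^2*7^2 * 101^1*659^1 *1153^1 = -  15041535292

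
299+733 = 1032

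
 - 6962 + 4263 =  - 2699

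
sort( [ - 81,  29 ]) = [ - 81,29] 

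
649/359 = 649/359  =  1.81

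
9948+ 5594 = 15542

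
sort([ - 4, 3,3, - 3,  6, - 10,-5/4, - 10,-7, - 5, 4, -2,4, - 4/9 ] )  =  [-10, - 10, - 7, -5 ,  -  4, - 3,-2  , -5/4, - 4/9,3,3, 4,  4, 6] 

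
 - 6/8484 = - 1/1414 = -0.00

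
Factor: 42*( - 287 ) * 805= - 2^1*3^1*5^1*7^3 * 23^1*41^1 = -9703470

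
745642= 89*8378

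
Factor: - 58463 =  - 17^1*19^1*181^1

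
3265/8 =3265/8 = 408.12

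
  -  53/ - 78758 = 1/1486 = 0.00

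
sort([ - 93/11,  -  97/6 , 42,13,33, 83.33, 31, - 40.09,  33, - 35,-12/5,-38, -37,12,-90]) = [ - 90  , - 40.09, - 38, - 37, - 35, - 97/6, - 93/11, - 12/5,12, 13,31,33,33,42, 83.33 ] 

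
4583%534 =311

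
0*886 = 0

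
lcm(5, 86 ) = 430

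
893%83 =63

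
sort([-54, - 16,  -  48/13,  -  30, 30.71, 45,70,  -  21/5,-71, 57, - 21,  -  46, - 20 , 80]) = [  -  71,  -  54, - 46,-30,  -  21, - 20 ,-16, - 21/5, - 48/13, 30.71, 45, 57,70, 80 ]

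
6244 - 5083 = 1161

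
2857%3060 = 2857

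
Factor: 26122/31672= 353/428 = 2^( - 2) * 107^( - 1)*353^1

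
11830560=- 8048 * ( - 1470) 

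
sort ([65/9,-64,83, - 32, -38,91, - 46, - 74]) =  [ - 74, -64, - 46, - 38,-32,65/9, 83,  91 ]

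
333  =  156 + 177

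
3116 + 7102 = 10218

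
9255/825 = 11 + 12/55 = 11.22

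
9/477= 1/53 = 0.02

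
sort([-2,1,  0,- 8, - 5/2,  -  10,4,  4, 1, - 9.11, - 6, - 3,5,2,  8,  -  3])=[ - 10, - 9.11 , - 8, - 6,-3,  -  3 , - 5/2,-2,0,1, 1, 2,  4, 4,5, 8]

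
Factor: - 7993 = - 7993^1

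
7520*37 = 278240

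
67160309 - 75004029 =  - 7843720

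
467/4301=467/4301 = 0.11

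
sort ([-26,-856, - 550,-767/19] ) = [ - 856, - 550, - 767/19, - 26] 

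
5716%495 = 271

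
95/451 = 95/451 = 0.21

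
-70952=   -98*724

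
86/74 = 1 + 6/37 = 1.16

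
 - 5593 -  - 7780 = 2187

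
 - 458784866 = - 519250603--60465737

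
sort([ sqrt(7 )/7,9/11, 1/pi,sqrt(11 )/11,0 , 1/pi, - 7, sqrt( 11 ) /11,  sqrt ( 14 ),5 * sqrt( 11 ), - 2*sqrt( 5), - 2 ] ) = [ - 7, - 2*sqrt( 5), - 2, 0,  sqrt( 11) /11, sqrt( 11)/11,1/pi , 1/pi, sqrt( 7)/7, 9/11, sqrt(14 ), 5*sqrt (11) ]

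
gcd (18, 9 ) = 9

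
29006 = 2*14503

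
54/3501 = 6/389 = 0.02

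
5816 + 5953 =11769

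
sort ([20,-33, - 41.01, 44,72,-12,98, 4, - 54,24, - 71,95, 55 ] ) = [  -  71, -54, - 41.01, - 33, - 12,4,20, 24,44,55,72 , 95,98 ] 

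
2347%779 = 10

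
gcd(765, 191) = 1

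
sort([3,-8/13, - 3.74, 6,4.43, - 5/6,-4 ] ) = [-4, - 3.74, - 5/6,-8/13,3, 4.43,6 ]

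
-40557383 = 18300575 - 58857958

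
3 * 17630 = 52890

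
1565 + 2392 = 3957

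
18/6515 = 18/6515  =  0.00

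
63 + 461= 524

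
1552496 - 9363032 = - 7810536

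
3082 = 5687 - 2605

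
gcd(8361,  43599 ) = 3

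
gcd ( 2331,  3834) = 9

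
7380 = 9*820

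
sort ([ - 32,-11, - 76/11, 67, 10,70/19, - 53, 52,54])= [  -  53, - 32, - 11, - 76/11, 70/19,10, 52, 54, 67]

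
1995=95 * 21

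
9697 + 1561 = 11258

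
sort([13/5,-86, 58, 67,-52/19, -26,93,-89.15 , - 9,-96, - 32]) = [ - 96,-89.15,-86 , -32,  -  26,-9,- 52/19, 13/5, 58 , 67, 93]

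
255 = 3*85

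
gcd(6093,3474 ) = 9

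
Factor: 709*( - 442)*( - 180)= 2^3*3^2*5^1*13^1*17^1*709^1=56408040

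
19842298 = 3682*5389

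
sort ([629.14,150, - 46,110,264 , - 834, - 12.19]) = [ - 834, - 46, - 12.19,110,150,264, 629.14 ]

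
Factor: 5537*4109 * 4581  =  3^2 * 7^3*113^1*509^1*587^1 = 104224772673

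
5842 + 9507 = 15349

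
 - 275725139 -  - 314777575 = 39052436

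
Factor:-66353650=- 2^1*5^2*11^1*223^1*541^1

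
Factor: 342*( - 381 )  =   - 130302 = - 2^1 * 3^3*19^1*127^1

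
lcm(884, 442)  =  884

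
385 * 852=328020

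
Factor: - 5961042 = -2^1*3^2*61^2 *89^1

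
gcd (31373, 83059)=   1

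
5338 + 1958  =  7296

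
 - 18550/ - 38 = 9275/19 = 488.16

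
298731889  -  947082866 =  - 648350977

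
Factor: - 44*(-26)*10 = 11440 =2^4*5^1*11^1*13^1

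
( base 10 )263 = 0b100000111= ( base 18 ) EB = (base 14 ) 14b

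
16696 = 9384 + 7312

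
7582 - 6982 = 600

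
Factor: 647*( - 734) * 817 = - 387991666= - 2^1 * 19^1*43^1 * 367^1 * 647^1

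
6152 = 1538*4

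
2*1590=3180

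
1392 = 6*232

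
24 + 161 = 185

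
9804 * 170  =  1666680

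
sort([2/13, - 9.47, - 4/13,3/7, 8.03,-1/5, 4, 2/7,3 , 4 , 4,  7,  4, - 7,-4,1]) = [  -  9.47, - 7 , - 4, - 4/13, - 1/5  ,  2/13  ,  2/7 , 3/7,1,3, 4,  4,4,4, 7 , 8.03 ] 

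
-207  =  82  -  289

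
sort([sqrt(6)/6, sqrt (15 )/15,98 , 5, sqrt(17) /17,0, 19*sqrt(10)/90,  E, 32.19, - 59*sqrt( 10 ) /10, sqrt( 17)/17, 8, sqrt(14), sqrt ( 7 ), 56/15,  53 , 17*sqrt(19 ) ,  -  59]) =[-59, - 59*sqrt(10 ) /10, 0, sqrt(17 ) /17,sqrt( 17)/17,sqrt(15 ) /15, sqrt( 6 )/6 , 19*sqrt( 10)/90,sqrt( 7),E,56/15, sqrt(14 ),5, 8, 32.19,53,17*sqrt( 19),98 ]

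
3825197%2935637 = 889560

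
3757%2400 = 1357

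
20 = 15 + 5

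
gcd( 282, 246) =6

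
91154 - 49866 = 41288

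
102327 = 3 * 34109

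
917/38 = 917/38 = 24.13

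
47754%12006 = 11736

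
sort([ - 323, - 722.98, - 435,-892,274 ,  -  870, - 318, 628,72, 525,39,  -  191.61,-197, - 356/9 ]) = [ - 892, - 870,- 722.98, - 435,  -  323, - 318 , - 197,-191.61 , - 356/9,39 , 72,274, 525 , 628] 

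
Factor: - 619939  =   - 17^1*36467^1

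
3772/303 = 12 + 136/303  =  12.45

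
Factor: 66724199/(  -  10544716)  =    -  2^( - 2)*7^ ( - 1 )*13^( - 1) * 59^( - 1)*491^( - 1)*66724199^1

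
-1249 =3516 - 4765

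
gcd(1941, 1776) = 3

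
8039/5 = 8039/5 = 1607.80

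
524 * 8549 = 4479676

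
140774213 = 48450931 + 92323282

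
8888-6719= 2169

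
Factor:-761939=  -  761939^1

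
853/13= 65 + 8/13  =  65.62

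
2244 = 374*6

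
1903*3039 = 5783217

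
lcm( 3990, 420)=7980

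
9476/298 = 31 + 119/149 = 31.80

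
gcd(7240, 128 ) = 8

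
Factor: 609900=2^2*3^1 * 5^2*19^1*107^1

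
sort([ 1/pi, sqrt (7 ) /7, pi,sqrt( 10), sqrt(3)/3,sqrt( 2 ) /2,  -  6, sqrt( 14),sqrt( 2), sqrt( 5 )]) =[ - 6,1/pi,sqrt(7 ) /7,sqrt(3)/3,sqrt( 2)/2,sqrt( 2),sqrt( 5),pi , sqrt( 10), sqrt(14)]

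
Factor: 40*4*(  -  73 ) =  - 2^5 * 5^1*73^1 = - 11680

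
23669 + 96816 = 120485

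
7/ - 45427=-7/45427  =  -0.00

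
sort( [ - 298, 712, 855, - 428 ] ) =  [ - 428, - 298, 712, 855]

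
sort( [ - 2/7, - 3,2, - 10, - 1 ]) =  [-10,- 3, - 1, - 2/7,2 ]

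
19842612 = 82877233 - 63034621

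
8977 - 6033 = 2944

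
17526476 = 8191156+9335320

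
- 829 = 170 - 999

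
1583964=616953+967011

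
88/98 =44/49=0.90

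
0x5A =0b1011010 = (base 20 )4A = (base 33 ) 2O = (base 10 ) 90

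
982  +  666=1648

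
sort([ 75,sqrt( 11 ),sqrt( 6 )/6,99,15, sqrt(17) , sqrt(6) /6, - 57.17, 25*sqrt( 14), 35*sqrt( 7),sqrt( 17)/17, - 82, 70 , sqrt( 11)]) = [ - 82, - 57.17,sqrt( 17 )/17,  sqrt( 6) /6, sqrt( 6) /6,sqrt(11), sqrt(11), sqrt(17 ),15 , 70, 75,35*sqrt(7),25*sqrt( 14), 99 ]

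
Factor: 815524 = 2^2*17^1*67^1*179^1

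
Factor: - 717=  - 3^1 *239^1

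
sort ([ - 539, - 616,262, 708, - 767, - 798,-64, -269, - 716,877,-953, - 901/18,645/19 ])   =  [ - 953, - 798 ,-767,  -  716,-616, - 539, - 269,- 64,-901/18 , 645/19,  262 , 708, 877]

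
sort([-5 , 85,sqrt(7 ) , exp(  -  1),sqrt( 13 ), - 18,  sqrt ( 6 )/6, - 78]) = [ - 78,-18, - 5, exp ( - 1 ),  sqrt(6)/6,sqrt(7),  sqrt(13 ), 85 ] 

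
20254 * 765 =15494310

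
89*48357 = 4303773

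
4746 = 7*678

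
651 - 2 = 649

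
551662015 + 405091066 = 956753081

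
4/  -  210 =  - 1+103/105= - 0.02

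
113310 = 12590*9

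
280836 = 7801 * 36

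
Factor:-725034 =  - 2^1 *3^1*149^1*811^1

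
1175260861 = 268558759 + 906702102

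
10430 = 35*298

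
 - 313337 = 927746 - 1241083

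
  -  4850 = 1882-6732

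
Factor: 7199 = 23^1 * 313^1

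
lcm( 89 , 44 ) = 3916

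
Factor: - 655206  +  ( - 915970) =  - 2^3 * 23^1*8539^1  =  -1571176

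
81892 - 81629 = 263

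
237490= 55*4318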